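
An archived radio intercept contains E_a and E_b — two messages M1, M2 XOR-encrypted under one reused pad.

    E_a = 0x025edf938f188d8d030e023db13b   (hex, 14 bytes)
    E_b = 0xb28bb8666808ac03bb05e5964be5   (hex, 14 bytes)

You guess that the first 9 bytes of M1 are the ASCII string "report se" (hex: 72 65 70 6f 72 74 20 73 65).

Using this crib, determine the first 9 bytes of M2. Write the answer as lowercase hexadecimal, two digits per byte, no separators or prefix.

First, E_a ⊕ E_b = (M1 ⊕ K) ⊕ (M2 ⊕ K) = M1 ⊕ M2, so the key drops out. Then M2 = (M1 ⊕ M2) ⊕ M1 over the first 9 bytes.
byte 0: (02 ^ b2) ^ 72 = b0 ^ 72 = c2
byte 1: (5e ^ 8b) ^ 65 = d5 ^ 65 = b0
byte 2: (df ^ b8) ^ 70 = 67 ^ 70 = 17
byte 3: (93 ^ 66) ^ 6f = f5 ^ 6f = 9a
byte 4: (8f ^ 68) ^ 72 = e7 ^ 72 = 95
byte 5: (18 ^ 08) ^ 74 = 10 ^ 74 = 64
byte 6: (8d ^ ac) ^ 20 = 21 ^ 20 = 01
byte 7: (8d ^ 03) ^ 73 = 8e ^ 73 = fd
byte 8: (03 ^ bb) ^ 65 = b8 ^ 65 = dd

c2b0179a956401fddd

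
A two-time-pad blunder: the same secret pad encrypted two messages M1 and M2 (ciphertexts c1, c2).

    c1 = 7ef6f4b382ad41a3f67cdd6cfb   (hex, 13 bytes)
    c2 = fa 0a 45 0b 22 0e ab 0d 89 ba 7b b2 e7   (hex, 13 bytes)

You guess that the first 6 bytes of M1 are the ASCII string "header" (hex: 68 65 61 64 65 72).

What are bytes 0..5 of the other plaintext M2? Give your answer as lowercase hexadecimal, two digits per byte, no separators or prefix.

ec99d0dcc5d1

First, c1 ⊕ c2 = (M1 ⊕ K) ⊕ (M2 ⊕ K) = M1 ⊕ M2, so the key drops out. Then M2 = (M1 ⊕ M2) ⊕ M1 over the first 6 bytes.
byte 0: (7e ⊕ fa) ⊕ 68 = 84 ⊕ 68 = ec
byte 1: (f6 ⊕ 0a) ⊕ 65 = fc ⊕ 65 = 99
byte 2: (f4 ⊕ 45) ⊕ 61 = b1 ⊕ 61 = d0
byte 3: (b3 ⊕ 0b) ⊕ 64 = b8 ⊕ 64 = dc
byte 4: (82 ⊕ 22) ⊕ 65 = a0 ⊕ 65 = c5
byte 5: (ad ⊕ 0e) ⊕ 72 = a3 ⊕ 72 = d1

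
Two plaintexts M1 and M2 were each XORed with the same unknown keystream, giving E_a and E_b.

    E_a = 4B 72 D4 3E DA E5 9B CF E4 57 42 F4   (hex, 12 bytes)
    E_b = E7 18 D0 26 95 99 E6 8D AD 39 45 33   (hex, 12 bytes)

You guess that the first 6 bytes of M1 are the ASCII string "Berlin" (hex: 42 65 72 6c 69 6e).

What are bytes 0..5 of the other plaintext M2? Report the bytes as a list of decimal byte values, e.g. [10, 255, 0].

First, E_a ⊕ E_b = (M1 ⊕ K) ⊕ (M2 ⊕ K) = M1 ⊕ M2, so the key drops out. Then M2 = (M1 ⊕ M2) ⊕ M1 over the first 6 bytes.
byte 0: (4b xor e7) xor 42 = ac xor 42 = ee
byte 1: (72 xor 18) xor 65 = 6a xor 65 = 0f
byte 2: (d4 xor d0) xor 72 = 04 xor 72 = 76
byte 3: (3e xor 26) xor 6c = 18 xor 6c = 74
byte 4: (da xor 95) xor 69 = 4f xor 69 = 26
byte 5: (e5 xor 99) xor 6e = 7c xor 6e = 12

[238, 15, 118, 116, 38, 18]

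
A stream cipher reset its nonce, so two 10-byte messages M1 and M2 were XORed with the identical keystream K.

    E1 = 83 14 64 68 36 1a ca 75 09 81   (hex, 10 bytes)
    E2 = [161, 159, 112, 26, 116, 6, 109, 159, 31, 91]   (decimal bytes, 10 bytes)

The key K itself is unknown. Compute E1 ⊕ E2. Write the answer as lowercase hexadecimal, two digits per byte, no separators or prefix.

228b1472421ca7ea16da

E1 ⊕ E2 = (M1 ⊕ K) ⊕ (M2 ⊕ K) = M1 ⊕ M2 — the shared key cancels under XOR.
byte 0: 83 ⊕ a1 = 22
byte 1: 14 ⊕ 9f = 8b
byte 2: 64 ⊕ 70 = 14
byte 3: 68 ⊕ 1a = 72
byte 4: 36 ⊕ 74 = 42
byte 5: 1a ⊕ 06 = 1c
byte 6: ca ⊕ 6d = a7
byte 7: 75 ⊕ 9f = ea
byte 8: 09 ⊕ 1f = 16
byte 9: 81 ⊕ 5b = da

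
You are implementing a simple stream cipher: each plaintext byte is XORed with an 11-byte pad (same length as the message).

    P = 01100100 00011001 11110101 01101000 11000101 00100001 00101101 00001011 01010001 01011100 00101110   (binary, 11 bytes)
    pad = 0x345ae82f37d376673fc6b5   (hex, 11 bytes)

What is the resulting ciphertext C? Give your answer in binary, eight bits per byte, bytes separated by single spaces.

XOR is its own inverse, so applying the key byte-wise gives the result directly.
byte 0: 01100100 ^ 00110100 = 01010000
byte 1: 00011001 ^ 01011010 = 01000011
byte 2: 11110101 ^ 11101000 = 00011101
byte 3: 01101000 ^ 00101111 = 01000111
byte 4: 11000101 ^ 00110111 = 11110010
byte 5: 00100001 ^ 11010011 = 11110010
byte 6: 00101101 ^ 01110110 = 01011011
byte 7: 00001011 ^ 01100111 = 01101100
byte 8: 01010001 ^ 00111111 = 01101110
byte 9: 01011100 ^ 11000110 = 10011010
byte 10: 00101110 ^ 10110101 = 10011011

01010000 01000011 00011101 01000111 11110010 11110010 01011011 01101100 01101110 10011010 10011011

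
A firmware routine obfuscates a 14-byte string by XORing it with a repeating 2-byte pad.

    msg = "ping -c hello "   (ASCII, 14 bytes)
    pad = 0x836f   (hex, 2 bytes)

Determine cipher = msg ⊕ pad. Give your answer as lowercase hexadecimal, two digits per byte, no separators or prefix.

The 2-byte key repeats, so the effective keystream is 83 6f 83 6f 83 6f 83 6f 83 6f 83 6f 83 6f.
byte 0: 70 xor 83 = f3
byte 1: 69 xor 6f = 06
byte 2: 6e xor 83 = ed
byte 3: 67 xor 6f = 08
byte 4: 20 xor 83 = a3
byte 5: 2d xor 6f = 42
byte 6: 63 xor 83 = e0
byte 7: 20 xor 6f = 4f
byte 8: 68 xor 83 = eb
byte 9: 65 xor 6f = 0a
byte 10: 6c xor 83 = ef
byte 11: 6c xor 6f = 03
byte 12: 6f xor 83 = ec
byte 13: 20 xor 6f = 4f

f306ed08a342e04feb0aef03ec4f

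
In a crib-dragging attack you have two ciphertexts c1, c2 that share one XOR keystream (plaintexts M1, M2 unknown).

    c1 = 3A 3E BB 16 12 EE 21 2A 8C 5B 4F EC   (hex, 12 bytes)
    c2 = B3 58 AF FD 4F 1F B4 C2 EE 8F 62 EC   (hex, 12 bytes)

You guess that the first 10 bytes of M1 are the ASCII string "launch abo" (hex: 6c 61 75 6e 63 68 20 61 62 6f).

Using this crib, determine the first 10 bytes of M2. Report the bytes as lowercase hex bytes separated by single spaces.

e5 07 61 85 3e 99 b5 89 00 bb

First, c1 ⊕ c2 = (M1 ⊕ K) ⊕ (M2 ⊕ K) = M1 ⊕ M2, so the key drops out. Then M2 = (M1 ⊕ M2) ⊕ M1 over the first 10 bytes.
byte 0: (3a XOR b3) XOR 6c = 89 XOR 6c = e5
byte 1: (3e XOR 58) XOR 61 = 66 XOR 61 = 07
byte 2: (bb XOR af) XOR 75 = 14 XOR 75 = 61
byte 3: (16 XOR fd) XOR 6e = eb XOR 6e = 85
byte 4: (12 XOR 4f) XOR 63 = 5d XOR 63 = 3e
byte 5: (ee XOR 1f) XOR 68 = f1 XOR 68 = 99
byte 6: (21 XOR b4) XOR 20 = 95 XOR 20 = b5
byte 7: (2a XOR c2) XOR 61 = e8 XOR 61 = 89
byte 8: (8c XOR ee) XOR 62 = 62 XOR 62 = 00
byte 9: (5b XOR 8f) XOR 6f = d4 XOR 6f = bb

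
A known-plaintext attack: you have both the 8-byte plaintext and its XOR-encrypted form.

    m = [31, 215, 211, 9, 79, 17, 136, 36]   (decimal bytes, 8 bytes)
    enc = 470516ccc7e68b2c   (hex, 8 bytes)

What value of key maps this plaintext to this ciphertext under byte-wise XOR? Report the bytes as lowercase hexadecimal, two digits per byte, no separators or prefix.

58d2c5c588f70308

Since enc = m ⊕ key, XORing both sides with m gives key = m ⊕ enc.
1f XOR 47 = 58
d7 XOR 05 = d2
d3 XOR 16 = c5
09 XOR cc = c5
4f XOR c7 = 88
11 XOR e6 = f7
88 XOR 8b = 03
24 XOR 2c = 08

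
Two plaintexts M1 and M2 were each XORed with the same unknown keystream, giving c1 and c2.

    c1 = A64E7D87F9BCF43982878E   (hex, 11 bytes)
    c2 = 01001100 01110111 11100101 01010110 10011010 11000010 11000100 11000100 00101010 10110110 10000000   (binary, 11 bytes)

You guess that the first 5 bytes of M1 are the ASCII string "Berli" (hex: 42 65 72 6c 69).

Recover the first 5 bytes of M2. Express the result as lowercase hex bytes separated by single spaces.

First, c1 ⊕ c2 = (M1 ⊕ K) ⊕ (M2 ⊕ K) = M1 ⊕ M2, so the key drops out. Then M2 = (M1 ⊕ M2) ⊕ M1 over the first 5 bytes.
byte 0: (a6 xor 4c) xor 42 = ea xor 42 = a8
byte 1: (4e xor 77) xor 65 = 39 xor 65 = 5c
byte 2: (7d xor e5) xor 72 = 98 xor 72 = ea
byte 3: (87 xor 56) xor 6c = d1 xor 6c = bd
byte 4: (f9 xor 9a) xor 69 = 63 xor 69 = 0a

a8 5c ea bd 0a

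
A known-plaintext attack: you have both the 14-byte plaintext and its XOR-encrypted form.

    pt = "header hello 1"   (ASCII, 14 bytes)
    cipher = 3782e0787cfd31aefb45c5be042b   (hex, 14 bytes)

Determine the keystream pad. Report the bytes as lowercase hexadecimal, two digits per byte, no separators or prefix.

5fe7811c198f11c69e29a9d1241a

Since cipher = pt ⊕ pad, XORing both sides with pt gives pad = pt ⊕ cipher.
68 ⊕ 37 = 5f
65 ⊕ 82 = e7
61 ⊕ e0 = 81
64 ⊕ 78 = 1c
65 ⊕ 7c = 19
72 ⊕ fd = 8f
20 ⊕ 31 = 11
68 ⊕ ae = c6
65 ⊕ fb = 9e
6c ⊕ 45 = 29
6c ⊕ c5 = a9
6f ⊕ be = d1
20 ⊕ 04 = 24
31 ⊕ 2b = 1a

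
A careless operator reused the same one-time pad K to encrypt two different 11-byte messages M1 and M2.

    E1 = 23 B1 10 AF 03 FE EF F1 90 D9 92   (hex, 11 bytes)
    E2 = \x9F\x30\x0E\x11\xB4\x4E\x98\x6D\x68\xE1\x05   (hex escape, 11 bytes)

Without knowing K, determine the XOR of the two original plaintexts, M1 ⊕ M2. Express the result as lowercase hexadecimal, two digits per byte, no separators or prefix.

E1 ⊕ E2 = (M1 ⊕ K) ⊕ (M2 ⊕ K) = M1 ⊕ M2 — the shared key cancels under XOR.
byte 0:  35 xor 159 = 188
byte 1: 177 xor  48 = 129
byte 2:  16 xor  14 =  30
byte 3: 175 xor  17 = 190
byte 4:   3 xor 180 = 183
byte 5: 254 xor  78 = 176
byte 6: 239 xor 152 = 119
byte 7: 241 xor 109 = 156
byte 8: 144 xor 104 = 248
byte 9: 217 xor 225 =  56
byte 10: 146 xor   5 = 151

bc811ebeb7b0779cf83897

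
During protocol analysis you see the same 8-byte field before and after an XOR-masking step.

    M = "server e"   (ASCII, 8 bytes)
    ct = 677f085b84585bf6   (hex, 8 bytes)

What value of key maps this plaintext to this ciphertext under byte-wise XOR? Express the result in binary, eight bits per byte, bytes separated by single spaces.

Since ct = M ⊕ key, XORing both sides with M gives key = M ⊕ ct.
01110011 xor 01100111 = 00010100
01100101 xor 01111111 = 00011010
01110010 xor 00001000 = 01111010
01110110 xor 01011011 = 00101101
01100101 xor 10000100 = 11100001
01110010 xor 01011000 = 00101010
00100000 xor 01011011 = 01111011
01100101 xor 11110110 = 10010011

00010100 00011010 01111010 00101101 11100001 00101010 01111011 10010011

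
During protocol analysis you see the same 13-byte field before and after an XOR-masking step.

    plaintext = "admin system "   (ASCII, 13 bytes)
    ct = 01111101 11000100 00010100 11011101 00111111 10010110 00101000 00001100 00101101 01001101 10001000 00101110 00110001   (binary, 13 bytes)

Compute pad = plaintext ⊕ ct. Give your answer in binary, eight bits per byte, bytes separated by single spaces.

00011100 10100000 01111001 10110100 01010001 10110110 01011011 01110101 01011110 00111001 11101101 01000011 00010001

Since ct = plaintext ⊕ pad, XORing both sides with plaintext gives pad = plaintext ⊕ ct.
61 ^ 7d = 1c
64 ^ c4 = a0
6d ^ 14 = 79
69 ^ dd = b4
6e ^ 3f = 51
20 ^ 96 = b6
73 ^ 28 = 5b
79 ^ 0c = 75
73 ^ 2d = 5e
74 ^ 4d = 39
65 ^ 88 = ed
6d ^ 2e = 43
20 ^ 31 = 11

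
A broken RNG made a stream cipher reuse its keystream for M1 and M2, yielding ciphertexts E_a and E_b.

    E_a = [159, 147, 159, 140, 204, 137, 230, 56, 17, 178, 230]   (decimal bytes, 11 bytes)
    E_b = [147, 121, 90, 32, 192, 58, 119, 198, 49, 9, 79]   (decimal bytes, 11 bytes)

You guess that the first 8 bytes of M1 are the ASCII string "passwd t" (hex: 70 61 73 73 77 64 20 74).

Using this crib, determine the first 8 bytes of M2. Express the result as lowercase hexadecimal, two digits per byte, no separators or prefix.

First, E_a ⊕ E_b = (M1 ⊕ K) ⊕ (M2 ⊕ K) = M1 ⊕ M2, so the key drops out. Then M2 = (M1 ⊕ M2) ⊕ M1 over the first 8 bytes.
byte 0: (9f xor 93) xor 70 = 0c xor 70 = 7c
byte 1: (93 xor 79) xor 61 = ea xor 61 = 8b
byte 2: (9f xor 5a) xor 73 = c5 xor 73 = b6
byte 3: (8c xor 20) xor 73 = ac xor 73 = df
byte 4: (cc xor c0) xor 77 = 0c xor 77 = 7b
byte 5: (89 xor 3a) xor 64 = b3 xor 64 = d7
byte 6: (e6 xor 77) xor 20 = 91 xor 20 = b1
byte 7: (38 xor c6) xor 74 = fe xor 74 = 8a

7c8bb6df7bd7b18a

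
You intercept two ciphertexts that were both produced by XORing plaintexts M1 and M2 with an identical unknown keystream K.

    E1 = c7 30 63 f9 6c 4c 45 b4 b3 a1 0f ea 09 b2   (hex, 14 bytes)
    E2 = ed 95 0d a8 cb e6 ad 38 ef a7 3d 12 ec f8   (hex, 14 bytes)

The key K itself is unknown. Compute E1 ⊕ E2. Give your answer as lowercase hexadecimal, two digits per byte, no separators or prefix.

E1 ⊕ E2 = (M1 ⊕ K) ⊕ (M2 ⊕ K) = M1 ⊕ M2 — the shared key cancels under XOR.
byte 0: c7 ⊕ ed = 2a
byte 1: 30 ⊕ 95 = a5
byte 2: 63 ⊕ 0d = 6e
byte 3: f9 ⊕ a8 = 51
byte 4: 6c ⊕ cb = a7
byte 5: 4c ⊕ e6 = aa
byte 6: 45 ⊕ ad = e8
byte 7: b4 ⊕ 38 = 8c
byte 8: b3 ⊕ ef = 5c
byte 9: a1 ⊕ a7 = 06
byte 10: 0f ⊕ 3d = 32
byte 11: ea ⊕ 12 = f8
byte 12: 09 ⊕ ec = e5
byte 13: b2 ⊕ f8 = 4a

2aa56e51a7aae88c5c0632f8e54a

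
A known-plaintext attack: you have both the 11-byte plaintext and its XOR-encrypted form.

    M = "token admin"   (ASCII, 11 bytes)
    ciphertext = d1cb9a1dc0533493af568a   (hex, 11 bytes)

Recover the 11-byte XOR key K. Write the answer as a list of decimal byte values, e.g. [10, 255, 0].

Since ciphertext = M ⊕ K, XORing both sides with M gives K = M ⊕ ciphertext.
01110100 xor 11010001 = 10100101
01101111 xor 11001011 = 10100100
01101011 xor 10011010 = 11110001
01100101 xor 00011101 = 01111000
01101110 xor 11000000 = 10101110
00100000 xor 01010011 = 01110011
01100001 xor 00110100 = 01010101
01100100 xor 10010011 = 11110111
01101101 xor 10101111 = 11000010
01101001 xor 01010110 = 00111111
01101110 xor 10001010 = 11100100

[165, 164, 241, 120, 174, 115, 85, 247, 194, 63, 228]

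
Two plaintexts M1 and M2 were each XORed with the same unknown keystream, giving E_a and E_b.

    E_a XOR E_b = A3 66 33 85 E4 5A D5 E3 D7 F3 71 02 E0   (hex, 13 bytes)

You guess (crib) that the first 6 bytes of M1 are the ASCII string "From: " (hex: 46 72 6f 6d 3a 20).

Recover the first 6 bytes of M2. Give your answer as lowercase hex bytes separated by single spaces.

Since E_a ⊕ E_b = M1 ⊕ M2, XORing with the guessed M1 bytes yields the corresponding M2 bytes: M2 = (E_a ⊕ E_b) ⊕ M1.
a3 ⊕ 46 = e5
66 ⊕ 72 = 14
33 ⊕ 6f = 5c
85 ⊕ 6d = e8
e4 ⊕ 3a = de
5a ⊕ 20 = 7a

e5 14 5c e8 de 7a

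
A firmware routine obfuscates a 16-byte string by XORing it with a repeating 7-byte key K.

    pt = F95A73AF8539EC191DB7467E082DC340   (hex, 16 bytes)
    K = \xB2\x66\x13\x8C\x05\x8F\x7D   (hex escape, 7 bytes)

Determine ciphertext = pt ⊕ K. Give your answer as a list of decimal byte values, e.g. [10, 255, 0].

The 7-byte key repeats, so the effective keystream is b2 66 13 8c 05 8f 7d b2 66 13 8c 05 8f 7d b2 66.
byte 0: f9 XOR b2 = 4b
byte 1: 5a XOR 66 = 3c
byte 2: 73 XOR 13 = 60
byte 3: af XOR 8c = 23
byte 4: 85 XOR 05 = 80
byte 5: 39 XOR 8f = b6
byte 6: ec XOR 7d = 91
byte 7: 19 XOR b2 = ab
byte 8: 1d XOR 66 = 7b
byte 9: b7 XOR 13 = a4
byte 10: 46 XOR 8c = ca
byte 11: 7e XOR 05 = 7b
byte 12: 08 XOR 8f = 87
byte 13: 2d XOR 7d = 50
byte 14: c3 XOR b2 = 71
byte 15: 40 XOR 66 = 26

[75, 60, 96, 35, 128, 182, 145, 171, 123, 164, 202, 123, 135, 80, 113, 38]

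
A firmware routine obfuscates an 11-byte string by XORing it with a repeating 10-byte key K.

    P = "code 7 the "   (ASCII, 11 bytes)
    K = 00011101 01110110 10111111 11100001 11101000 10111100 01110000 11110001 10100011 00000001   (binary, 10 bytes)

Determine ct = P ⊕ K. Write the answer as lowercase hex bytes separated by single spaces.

The 10-byte key repeats, so the effective keystream is 1d 76 bf e1 e8 bc 70 f1 a3 01 1d.
byte 0:  99 ^  29 = 126
byte 1: 111 ^ 118 =  25
byte 2: 100 ^ 191 = 219
byte 3: 101 ^ 225 = 132
byte 4:  32 ^ 232 = 200
byte 5:  55 ^ 188 = 139
byte 6:  32 ^ 112 =  80
byte 7: 116 ^ 241 = 133
byte 8: 104 ^ 163 = 203
byte 9: 101 ^   1 = 100
byte 10:  32 ^  29 =  61

7e 19 db 84 c8 8b 50 85 cb 64 3d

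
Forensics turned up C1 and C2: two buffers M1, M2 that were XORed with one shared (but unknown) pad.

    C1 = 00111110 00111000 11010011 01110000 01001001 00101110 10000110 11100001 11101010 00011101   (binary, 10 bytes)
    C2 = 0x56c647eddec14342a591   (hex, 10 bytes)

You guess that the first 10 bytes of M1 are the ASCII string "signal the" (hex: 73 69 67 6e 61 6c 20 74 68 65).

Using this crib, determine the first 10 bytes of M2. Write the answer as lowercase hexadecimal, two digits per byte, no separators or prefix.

First, C1 ⊕ C2 = (M1 ⊕ K) ⊕ (M2 ⊕ K) = M1 ⊕ M2, so the key drops out. Then M2 = (M1 ⊕ M2) ⊕ M1 over the first 10 bytes.
byte 0: (3e xor 56) xor 73 = 68 xor 73 = 1b
byte 1: (38 xor c6) xor 69 = fe xor 69 = 97
byte 2: (d3 xor 47) xor 67 = 94 xor 67 = f3
byte 3: (70 xor ed) xor 6e = 9d xor 6e = f3
byte 4: (49 xor de) xor 61 = 97 xor 61 = f6
byte 5: (2e xor c1) xor 6c = ef xor 6c = 83
byte 6: (86 xor 43) xor 20 = c5 xor 20 = e5
byte 7: (e1 xor 42) xor 74 = a3 xor 74 = d7
byte 8: (ea xor a5) xor 68 = 4f xor 68 = 27
byte 9: (1d xor 91) xor 65 = 8c xor 65 = e9

1b97f3f3f683e5d727e9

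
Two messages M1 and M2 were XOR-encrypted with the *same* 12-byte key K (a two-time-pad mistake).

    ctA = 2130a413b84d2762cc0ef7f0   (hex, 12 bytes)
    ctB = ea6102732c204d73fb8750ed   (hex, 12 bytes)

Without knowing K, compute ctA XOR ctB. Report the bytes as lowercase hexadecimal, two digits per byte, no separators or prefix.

cb51a660946d6a113789a71d

ctA ⊕ ctB = (M1 ⊕ K) ⊕ (M2 ⊕ K) = M1 ⊕ M2 — the shared key cancels under XOR.
21 XOR ea = cb
30 XOR 61 = 51
a4 XOR 02 = a6
13 XOR 73 = 60
b8 XOR 2c = 94
4d XOR 20 = 6d
27 XOR 4d = 6a
62 XOR 73 = 11
cc XOR fb = 37
0e XOR 87 = 89
f7 XOR 50 = a7
f0 XOR ed = 1d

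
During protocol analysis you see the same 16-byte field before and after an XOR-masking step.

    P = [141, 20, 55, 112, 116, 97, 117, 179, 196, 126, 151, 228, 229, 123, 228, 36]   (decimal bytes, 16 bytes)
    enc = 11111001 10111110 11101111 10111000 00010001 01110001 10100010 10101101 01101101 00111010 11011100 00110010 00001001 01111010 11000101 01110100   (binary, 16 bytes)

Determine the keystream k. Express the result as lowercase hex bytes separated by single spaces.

74 aa d8 c8 65 10 d7 1e a9 44 4b d6 ec 01 21 50

Since enc = P ⊕ k, XORing both sides with P gives k = P ⊕ enc.
10001101 XOR 11111001 = 01110100
00010100 XOR 10111110 = 10101010
00110111 XOR 11101111 = 11011000
01110000 XOR 10111000 = 11001000
01110100 XOR 00010001 = 01100101
01100001 XOR 01110001 = 00010000
01110101 XOR 10100010 = 11010111
10110011 XOR 10101101 = 00011110
11000100 XOR 01101101 = 10101001
01111110 XOR 00111010 = 01000100
10010111 XOR 11011100 = 01001011
11100100 XOR 00110010 = 11010110
11100101 XOR 00001001 = 11101100
01111011 XOR 01111010 = 00000001
11100100 XOR 11000101 = 00100001
00100100 XOR 01110100 = 01010000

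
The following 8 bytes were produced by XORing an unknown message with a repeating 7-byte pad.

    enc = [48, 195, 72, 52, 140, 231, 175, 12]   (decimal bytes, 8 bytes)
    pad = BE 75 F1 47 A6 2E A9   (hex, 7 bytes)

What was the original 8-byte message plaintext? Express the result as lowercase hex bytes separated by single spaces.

The 7-byte key repeats, so the effective keystream is be 75 f1 47 a6 2e a9 be.
byte 0: 30 XOR be = 8e
byte 1: c3 XOR 75 = b6
byte 2: 48 XOR f1 = b9
byte 3: 34 XOR 47 = 73
byte 4: 8c XOR a6 = 2a
byte 5: e7 XOR 2e = c9
byte 6: af XOR a9 = 06
byte 7: 0c XOR be = b2

8e b6 b9 73 2a c9 06 b2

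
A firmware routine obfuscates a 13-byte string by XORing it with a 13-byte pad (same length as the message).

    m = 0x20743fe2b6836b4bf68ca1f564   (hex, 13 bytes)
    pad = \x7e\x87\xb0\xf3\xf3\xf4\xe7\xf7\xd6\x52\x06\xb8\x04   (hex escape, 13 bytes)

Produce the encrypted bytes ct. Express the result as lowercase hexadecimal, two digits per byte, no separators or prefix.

20 XOR 7e = 5e
74 XOR 87 = f3
3f XOR b0 = 8f
e2 XOR f3 = 11
b6 XOR f3 = 45
83 XOR f4 = 77
6b XOR e7 = 8c
4b XOR f7 = bc
f6 XOR d6 = 20
8c XOR 52 = de
a1 XOR 06 = a7
f5 XOR b8 = 4d
64 XOR 04 = 60

5ef38f1145778cbc20dea74d60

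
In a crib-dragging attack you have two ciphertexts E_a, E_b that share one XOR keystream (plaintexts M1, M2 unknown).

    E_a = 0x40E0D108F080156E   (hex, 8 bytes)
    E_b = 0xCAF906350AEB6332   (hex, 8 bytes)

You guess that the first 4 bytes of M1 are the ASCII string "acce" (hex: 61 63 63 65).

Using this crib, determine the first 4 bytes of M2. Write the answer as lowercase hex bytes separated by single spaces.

eb 7a b4 58

First, E_a ⊕ E_b = (M1 ⊕ K) ⊕ (M2 ⊕ K) = M1 ⊕ M2, so the key drops out. Then M2 = (M1 ⊕ M2) ⊕ M1 over the first 4 bytes.
byte 0: (40 ^ ca) ^ 61 = 8a ^ 61 = eb
byte 1: (e0 ^ f9) ^ 63 = 19 ^ 63 = 7a
byte 2: (d1 ^ 06) ^ 63 = d7 ^ 63 = b4
byte 3: (08 ^ 35) ^ 65 = 3d ^ 65 = 58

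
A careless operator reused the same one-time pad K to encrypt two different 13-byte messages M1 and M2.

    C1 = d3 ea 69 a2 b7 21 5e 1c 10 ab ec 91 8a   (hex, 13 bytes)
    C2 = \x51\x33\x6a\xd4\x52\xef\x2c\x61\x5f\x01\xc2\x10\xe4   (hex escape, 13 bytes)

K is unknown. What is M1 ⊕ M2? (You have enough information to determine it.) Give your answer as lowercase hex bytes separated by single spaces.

C1 ⊕ C2 = (M1 ⊕ K) ⊕ (M2 ⊕ K) = M1 ⊕ M2 — the shared key cancels under XOR.
byte 0: 11010011 ^ 01010001 = 10000010
byte 1: 11101010 ^ 00110011 = 11011001
byte 2: 01101001 ^ 01101010 = 00000011
byte 3: 10100010 ^ 11010100 = 01110110
byte 4: 10110111 ^ 01010010 = 11100101
byte 5: 00100001 ^ 11101111 = 11001110
byte 6: 01011110 ^ 00101100 = 01110010
byte 7: 00011100 ^ 01100001 = 01111101
byte 8: 00010000 ^ 01011111 = 01001111
byte 9: 10101011 ^ 00000001 = 10101010
byte 10: 11101100 ^ 11000010 = 00101110
byte 11: 10010001 ^ 00010000 = 10000001
byte 12: 10001010 ^ 11100100 = 01101110

82 d9 03 76 e5 ce 72 7d 4f aa 2e 81 6e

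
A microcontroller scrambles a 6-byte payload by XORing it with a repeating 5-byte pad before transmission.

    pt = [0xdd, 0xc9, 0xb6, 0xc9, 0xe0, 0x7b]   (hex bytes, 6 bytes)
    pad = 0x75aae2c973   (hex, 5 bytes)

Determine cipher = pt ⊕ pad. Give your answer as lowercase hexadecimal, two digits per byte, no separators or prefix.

The 5-byte key repeats, so the effective keystream is 75 aa e2 c9 73 75.
byte 0: dd ⊕ 75 = a8
byte 1: c9 ⊕ aa = 63
byte 2: b6 ⊕ e2 = 54
byte 3: c9 ⊕ c9 = 00
byte 4: e0 ⊕ 73 = 93
byte 5: 7b ⊕ 75 = 0e

a8635400930e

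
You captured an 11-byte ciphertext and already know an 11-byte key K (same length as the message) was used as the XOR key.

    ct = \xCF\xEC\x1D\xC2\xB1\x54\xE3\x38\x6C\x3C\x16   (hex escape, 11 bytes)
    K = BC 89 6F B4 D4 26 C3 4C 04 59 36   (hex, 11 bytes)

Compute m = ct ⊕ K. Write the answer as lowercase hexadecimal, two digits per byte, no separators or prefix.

cf XOR bc = 73
ec XOR 89 = 65
1d XOR 6f = 72
c2 XOR b4 = 76
b1 XOR d4 = 65
54 XOR 26 = 72
e3 XOR c3 = 20
38 XOR 4c = 74
6c XOR 04 = 68
3c XOR 59 = 65
16 XOR 36 = 20

7365727665722074686520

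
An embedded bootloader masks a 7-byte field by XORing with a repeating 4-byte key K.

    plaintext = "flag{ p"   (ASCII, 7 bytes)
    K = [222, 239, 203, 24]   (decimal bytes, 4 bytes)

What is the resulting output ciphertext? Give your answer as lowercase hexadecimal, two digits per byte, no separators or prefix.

The 4-byte key repeats, so the effective keystream is de ef cb 18 de ef cb.
byte 0: 102 XOR 222 = 184
byte 1: 108 XOR 239 = 131
byte 2:  97 XOR 203 = 170
byte 3: 103 XOR  24 = 127
byte 4: 123 XOR 222 = 165
byte 5:  32 XOR 239 = 207
byte 6: 112 XOR 203 = 187

b883aa7fa5cfbb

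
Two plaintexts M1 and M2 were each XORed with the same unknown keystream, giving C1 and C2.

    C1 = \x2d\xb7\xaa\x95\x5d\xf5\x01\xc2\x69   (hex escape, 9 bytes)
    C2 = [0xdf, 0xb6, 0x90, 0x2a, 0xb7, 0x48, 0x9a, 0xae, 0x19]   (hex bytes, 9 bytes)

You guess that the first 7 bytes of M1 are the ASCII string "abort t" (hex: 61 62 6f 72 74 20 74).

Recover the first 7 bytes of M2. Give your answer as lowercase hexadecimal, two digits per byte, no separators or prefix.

First, C1 ⊕ C2 = (M1 ⊕ K) ⊕ (M2 ⊕ K) = M1 ⊕ M2, so the key drops out. Then M2 = (M1 ⊕ M2) ⊕ M1 over the first 7 bytes.
byte 0: (2d ⊕ df) ⊕ 61 = f2 ⊕ 61 = 93
byte 1: (b7 ⊕ b6) ⊕ 62 = 01 ⊕ 62 = 63
byte 2: (aa ⊕ 90) ⊕ 6f = 3a ⊕ 6f = 55
byte 3: (95 ⊕ 2a) ⊕ 72 = bf ⊕ 72 = cd
byte 4: (5d ⊕ b7) ⊕ 74 = ea ⊕ 74 = 9e
byte 5: (f5 ⊕ 48) ⊕ 20 = bd ⊕ 20 = 9d
byte 6: (01 ⊕ 9a) ⊕ 74 = 9b ⊕ 74 = ef

936355cd9e9def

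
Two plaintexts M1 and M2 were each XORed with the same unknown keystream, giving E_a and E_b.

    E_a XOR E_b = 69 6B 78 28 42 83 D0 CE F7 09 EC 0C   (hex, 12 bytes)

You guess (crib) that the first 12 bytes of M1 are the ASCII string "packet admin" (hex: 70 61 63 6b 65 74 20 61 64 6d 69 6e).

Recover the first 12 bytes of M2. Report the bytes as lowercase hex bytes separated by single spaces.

Since E_a ⊕ E_b = M1 ⊕ M2, XORing with the guessed M1 bytes yields the corresponding M2 bytes: M2 = (E_a ⊕ E_b) ⊕ M1.
byte 0: 69 xor 70 = 19
byte 1: 6b xor 61 = 0a
byte 2: 78 xor 63 = 1b
byte 3: 28 xor 6b = 43
byte 4: 42 xor 65 = 27
byte 5: 83 xor 74 = f7
byte 6: d0 xor 20 = f0
byte 7: ce xor 61 = af
byte 8: f7 xor 64 = 93
byte 9: 09 xor 6d = 64
byte 10: ec xor 69 = 85
byte 11: 0c xor 6e = 62

19 0a 1b 43 27 f7 f0 af 93 64 85 62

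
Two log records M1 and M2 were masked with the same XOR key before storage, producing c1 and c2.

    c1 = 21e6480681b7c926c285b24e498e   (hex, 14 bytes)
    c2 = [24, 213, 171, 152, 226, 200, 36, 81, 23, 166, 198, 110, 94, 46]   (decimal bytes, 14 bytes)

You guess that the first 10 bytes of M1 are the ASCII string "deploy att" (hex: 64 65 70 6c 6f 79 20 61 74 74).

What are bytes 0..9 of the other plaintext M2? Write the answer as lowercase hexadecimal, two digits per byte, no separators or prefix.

First, c1 ⊕ c2 = (M1 ⊕ K) ⊕ (M2 ⊕ K) = M1 ⊕ M2, so the key drops out. Then M2 = (M1 ⊕ M2) ⊕ M1 over the first 10 bytes.
byte 0: (21 ^ 18) ^ 64 = 39 ^ 64 = 5d
byte 1: (e6 ^ d5) ^ 65 = 33 ^ 65 = 56
byte 2: (48 ^ ab) ^ 70 = e3 ^ 70 = 93
byte 3: (06 ^ 98) ^ 6c = 9e ^ 6c = f2
byte 4: (81 ^ e2) ^ 6f = 63 ^ 6f = 0c
byte 5: (b7 ^ c8) ^ 79 = 7f ^ 79 = 06
byte 6: (c9 ^ 24) ^ 20 = ed ^ 20 = cd
byte 7: (26 ^ 51) ^ 61 = 77 ^ 61 = 16
byte 8: (c2 ^ 17) ^ 74 = d5 ^ 74 = a1
byte 9: (85 ^ a6) ^ 74 = 23 ^ 74 = 57

5d5693f20c06cd16a157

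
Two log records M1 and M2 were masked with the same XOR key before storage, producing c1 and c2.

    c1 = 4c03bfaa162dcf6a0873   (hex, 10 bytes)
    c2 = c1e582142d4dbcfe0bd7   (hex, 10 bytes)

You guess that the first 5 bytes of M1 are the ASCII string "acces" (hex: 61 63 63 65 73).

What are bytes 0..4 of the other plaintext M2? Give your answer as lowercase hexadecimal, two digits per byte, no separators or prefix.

ec855edb48

First, c1 ⊕ c2 = (M1 ⊕ K) ⊕ (M2 ⊕ K) = M1 ⊕ M2, so the key drops out. Then M2 = (M1 ⊕ M2) ⊕ M1 over the first 5 bytes.
byte 0: (4c xor c1) xor 61 = 8d xor 61 = ec
byte 1: (03 xor e5) xor 63 = e6 xor 63 = 85
byte 2: (bf xor 82) xor 63 = 3d xor 63 = 5e
byte 3: (aa xor 14) xor 65 = be xor 65 = db
byte 4: (16 xor 2d) xor 73 = 3b xor 73 = 48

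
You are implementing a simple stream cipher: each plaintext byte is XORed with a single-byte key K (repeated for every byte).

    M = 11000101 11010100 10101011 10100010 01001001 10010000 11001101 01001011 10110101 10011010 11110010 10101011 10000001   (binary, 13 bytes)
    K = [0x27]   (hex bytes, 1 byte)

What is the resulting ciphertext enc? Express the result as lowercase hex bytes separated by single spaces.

e2 f3 8c 85 6e b7 ea 6c 92 bd d5 8c a6

The 1-byte key repeats, so the effective keystream is 27 27 27 27 27 27 27 27 27 27 27 27 27.
byte 0: c5 XOR 27 = e2
byte 1: d4 XOR 27 = f3
byte 2: ab XOR 27 = 8c
byte 3: a2 XOR 27 = 85
byte 4: 49 XOR 27 = 6e
byte 5: 90 XOR 27 = b7
byte 6: cd XOR 27 = ea
byte 7: 4b XOR 27 = 6c
byte 8: b5 XOR 27 = 92
byte 9: 9a XOR 27 = bd
byte 10: f2 XOR 27 = d5
byte 11: ab XOR 27 = 8c
byte 12: 81 XOR 27 = a6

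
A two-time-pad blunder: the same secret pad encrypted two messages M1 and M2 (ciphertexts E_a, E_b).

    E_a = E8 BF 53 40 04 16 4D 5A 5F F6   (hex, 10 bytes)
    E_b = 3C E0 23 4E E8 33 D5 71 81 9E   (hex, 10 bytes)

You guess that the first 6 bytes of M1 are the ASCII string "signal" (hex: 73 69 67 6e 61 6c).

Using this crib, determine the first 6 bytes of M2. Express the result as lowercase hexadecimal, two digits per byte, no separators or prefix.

a73617608d49

First, E_a ⊕ E_b = (M1 ⊕ K) ⊕ (M2 ⊕ K) = M1 ⊕ M2, so the key drops out. Then M2 = (M1 ⊕ M2) ⊕ M1 over the first 6 bytes.
byte 0: (e8 XOR 3c) XOR 73 = d4 XOR 73 = a7
byte 1: (bf XOR e0) XOR 69 = 5f XOR 69 = 36
byte 2: (53 XOR 23) XOR 67 = 70 XOR 67 = 17
byte 3: (40 XOR 4e) XOR 6e = 0e XOR 6e = 60
byte 4: (04 XOR e8) XOR 61 = ec XOR 61 = 8d
byte 5: (16 XOR 33) XOR 6c = 25 XOR 6c = 49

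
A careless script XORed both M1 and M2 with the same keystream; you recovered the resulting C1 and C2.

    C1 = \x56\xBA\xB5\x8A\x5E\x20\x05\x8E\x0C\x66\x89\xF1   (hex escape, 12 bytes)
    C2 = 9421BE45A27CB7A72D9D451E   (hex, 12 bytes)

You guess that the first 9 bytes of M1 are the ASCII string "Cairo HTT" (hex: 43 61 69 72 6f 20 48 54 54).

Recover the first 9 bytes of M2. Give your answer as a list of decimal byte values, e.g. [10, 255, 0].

First, C1 ⊕ C2 = (M1 ⊕ K) ⊕ (M2 ⊕ K) = M1 ⊕ M2, so the key drops out. Then M2 = (M1 ⊕ M2) ⊕ M1 over the first 9 bytes.
byte 0: (56 ^ 94) ^ 43 = c2 ^ 43 = 81
byte 1: (ba ^ 21) ^ 61 = 9b ^ 61 = fa
byte 2: (b5 ^ be) ^ 69 = 0b ^ 69 = 62
byte 3: (8a ^ 45) ^ 72 = cf ^ 72 = bd
byte 4: (5e ^ a2) ^ 6f = fc ^ 6f = 93
byte 5: (20 ^ 7c) ^ 20 = 5c ^ 20 = 7c
byte 6: (05 ^ b7) ^ 48 = b2 ^ 48 = fa
byte 7: (8e ^ a7) ^ 54 = 29 ^ 54 = 7d
byte 8: (0c ^ 2d) ^ 54 = 21 ^ 54 = 75

[129, 250, 98, 189, 147, 124, 250, 125, 117]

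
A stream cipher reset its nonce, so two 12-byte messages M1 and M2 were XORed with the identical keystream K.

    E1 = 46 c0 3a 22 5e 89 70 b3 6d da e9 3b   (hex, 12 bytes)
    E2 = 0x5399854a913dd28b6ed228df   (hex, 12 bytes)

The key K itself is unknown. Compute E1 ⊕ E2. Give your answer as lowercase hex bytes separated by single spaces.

15 59 bf 68 cf b4 a2 38 03 08 c1 e4

E1 ⊕ E2 = (M1 ⊕ K) ⊕ (M2 ⊕ K) = M1 ⊕ M2 — the shared key cancels under XOR.
byte 0: 46 XOR 53 = 15
byte 1: c0 XOR 99 = 59
byte 2: 3a XOR 85 = bf
byte 3: 22 XOR 4a = 68
byte 4: 5e XOR 91 = cf
byte 5: 89 XOR 3d = b4
byte 6: 70 XOR d2 = a2
byte 7: b3 XOR 8b = 38
byte 8: 6d XOR 6e = 03
byte 9: da XOR d2 = 08
byte 10: e9 XOR 28 = c1
byte 11: 3b XOR df = e4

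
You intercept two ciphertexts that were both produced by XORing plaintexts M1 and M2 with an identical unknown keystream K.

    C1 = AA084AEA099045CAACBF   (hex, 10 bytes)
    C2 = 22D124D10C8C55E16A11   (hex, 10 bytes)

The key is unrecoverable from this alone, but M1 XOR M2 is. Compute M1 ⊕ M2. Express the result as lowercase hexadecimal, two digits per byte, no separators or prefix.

C1 ⊕ C2 = (M1 ⊕ K) ⊕ (M2 ⊕ K) = M1 ⊕ M2 — the shared key cancels under XOR.
byte 0: aa ⊕ 22 = 88
byte 1: 08 ⊕ d1 = d9
byte 2: 4a ⊕ 24 = 6e
byte 3: ea ⊕ d1 = 3b
byte 4: 09 ⊕ 0c = 05
byte 5: 90 ⊕ 8c = 1c
byte 6: 45 ⊕ 55 = 10
byte 7: ca ⊕ e1 = 2b
byte 8: ac ⊕ 6a = c6
byte 9: bf ⊕ 11 = ae

88d96e3b051c102bc6ae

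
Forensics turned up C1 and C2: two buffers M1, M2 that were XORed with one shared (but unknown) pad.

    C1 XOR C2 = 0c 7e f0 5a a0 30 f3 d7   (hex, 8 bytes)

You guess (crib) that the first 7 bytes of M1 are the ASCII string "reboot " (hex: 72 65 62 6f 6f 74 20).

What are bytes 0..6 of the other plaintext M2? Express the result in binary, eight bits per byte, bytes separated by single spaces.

Since C1 ⊕ C2 = M1 ⊕ M2, XORing with the guessed M1 bytes yields the corresponding M2 bytes: M2 = (C1 ⊕ C2) ⊕ M1.
00001100 ^ 01110010 = 01111110
01111110 ^ 01100101 = 00011011
11110000 ^ 01100010 = 10010010
01011010 ^ 01101111 = 00110101
10100000 ^ 01101111 = 11001111
00110000 ^ 01110100 = 01000100
11110011 ^ 00100000 = 11010011

01111110 00011011 10010010 00110101 11001111 01000100 11010011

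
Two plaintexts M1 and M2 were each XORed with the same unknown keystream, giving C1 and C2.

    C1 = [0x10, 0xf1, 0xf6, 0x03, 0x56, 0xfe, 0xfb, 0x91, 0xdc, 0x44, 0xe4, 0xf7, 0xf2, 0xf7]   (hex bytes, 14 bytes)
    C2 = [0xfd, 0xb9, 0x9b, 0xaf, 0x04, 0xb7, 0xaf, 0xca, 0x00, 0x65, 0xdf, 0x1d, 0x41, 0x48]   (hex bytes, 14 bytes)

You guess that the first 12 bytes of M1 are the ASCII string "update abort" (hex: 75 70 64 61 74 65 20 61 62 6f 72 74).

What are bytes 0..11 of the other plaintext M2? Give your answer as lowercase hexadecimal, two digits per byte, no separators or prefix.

983809cd262c743abe4e499e

First, C1 ⊕ C2 = (M1 ⊕ K) ⊕ (M2 ⊕ K) = M1 ⊕ M2, so the key drops out. Then M2 = (M1 ⊕ M2) ⊕ M1 over the first 12 bytes.
byte 0: (10 XOR fd) XOR 75 = ed XOR 75 = 98
byte 1: (f1 XOR b9) XOR 70 = 48 XOR 70 = 38
byte 2: (f6 XOR 9b) XOR 64 = 6d XOR 64 = 09
byte 3: (03 XOR af) XOR 61 = ac XOR 61 = cd
byte 4: (56 XOR 04) XOR 74 = 52 XOR 74 = 26
byte 5: (fe XOR b7) XOR 65 = 49 XOR 65 = 2c
byte 6: (fb XOR af) XOR 20 = 54 XOR 20 = 74
byte 7: (91 XOR ca) XOR 61 = 5b XOR 61 = 3a
byte 8: (dc XOR 00) XOR 62 = dc XOR 62 = be
byte 9: (44 XOR 65) XOR 6f = 21 XOR 6f = 4e
byte 10: (e4 XOR df) XOR 72 = 3b XOR 72 = 49
byte 11: (f7 XOR 1d) XOR 74 = ea XOR 74 = 9e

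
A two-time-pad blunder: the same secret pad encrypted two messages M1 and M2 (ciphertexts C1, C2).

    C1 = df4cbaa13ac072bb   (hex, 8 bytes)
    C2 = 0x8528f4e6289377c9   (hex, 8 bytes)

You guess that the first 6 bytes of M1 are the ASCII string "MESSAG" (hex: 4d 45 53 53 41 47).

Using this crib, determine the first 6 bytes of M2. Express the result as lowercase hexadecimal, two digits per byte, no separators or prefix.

First, C1 ⊕ C2 = (M1 ⊕ K) ⊕ (M2 ⊕ K) = M1 ⊕ M2, so the key drops out. Then M2 = (M1 ⊕ M2) ⊕ M1 over the first 6 bytes.
byte 0: (df ⊕ 85) ⊕ 4d = 5a ⊕ 4d = 17
byte 1: (4c ⊕ 28) ⊕ 45 = 64 ⊕ 45 = 21
byte 2: (ba ⊕ f4) ⊕ 53 = 4e ⊕ 53 = 1d
byte 3: (a1 ⊕ e6) ⊕ 53 = 47 ⊕ 53 = 14
byte 4: (3a ⊕ 28) ⊕ 41 = 12 ⊕ 41 = 53
byte 5: (c0 ⊕ 93) ⊕ 47 = 53 ⊕ 47 = 14

17211d145314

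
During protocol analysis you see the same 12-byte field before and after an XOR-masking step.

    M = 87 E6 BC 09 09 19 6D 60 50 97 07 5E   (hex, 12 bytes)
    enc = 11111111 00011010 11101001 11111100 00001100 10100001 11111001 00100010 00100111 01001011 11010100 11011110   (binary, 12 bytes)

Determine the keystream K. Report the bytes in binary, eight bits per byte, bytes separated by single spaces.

Since enc = M ⊕ K, XORing both sides with M gives K = M ⊕ enc.
byte 0: 87 ⊕ ff = 78
byte 1: e6 ⊕ 1a = fc
byte 2: bc ⊕ e9 = 55
byte 3: 09 ⊕ fc = f5
byte 4: 09 ⊕ 0c = 05
byte 5: 19 ⊕ a1 = b8
byte 6: 6d ⊕ f9 = 94
byte 7: 60 ⊕ 22 = 42
byte 8: 50 ⊕ 27 = 77
byte 9: 97 ⊕ 4b = dc
byte 10: 07 ⊕ d4 = d3
byte 11: 5e ⊕ de = 80

01111000 11111100 01010101 11110101 00000101 10111000 10010100 01000010 01110111 11011100 11010011 10000000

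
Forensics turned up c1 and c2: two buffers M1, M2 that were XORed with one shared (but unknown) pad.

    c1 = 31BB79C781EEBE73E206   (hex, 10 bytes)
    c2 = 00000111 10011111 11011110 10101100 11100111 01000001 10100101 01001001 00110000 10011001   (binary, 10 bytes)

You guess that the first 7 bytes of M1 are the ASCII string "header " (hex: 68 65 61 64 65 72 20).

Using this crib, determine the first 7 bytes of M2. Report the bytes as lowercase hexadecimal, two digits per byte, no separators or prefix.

First, c1 ⊕ c2 = (M1 ⊕ K) ⊕ (M2 ⊕ K) = M1 ⊕ M2, so the key drops out. Then M2 = (M1 ⊕ M2) ⊕ M1 over the first 7 bytes.
byte 0: (31 xor 07) xor 68 = 36 xor 68 = 5e
byte 1: (bb xor 9f) xor 65 = 24 xor 65 = 41
byte 2: (79 xor de) xor 61 = a7 xor 61 = c6
byte 3: (c7 xor ac) xor 64 = 6b xor 64 = 0f
byte 4: (81 xor e7) xor 65 = 66 xor 65 = 03
byte 5: (ee xor 41) xor 72 = af xor 72 = dd
byte 6: (be xor a5) xor 20 = 1b xor 20 = 3b

5e41c60f03dd3b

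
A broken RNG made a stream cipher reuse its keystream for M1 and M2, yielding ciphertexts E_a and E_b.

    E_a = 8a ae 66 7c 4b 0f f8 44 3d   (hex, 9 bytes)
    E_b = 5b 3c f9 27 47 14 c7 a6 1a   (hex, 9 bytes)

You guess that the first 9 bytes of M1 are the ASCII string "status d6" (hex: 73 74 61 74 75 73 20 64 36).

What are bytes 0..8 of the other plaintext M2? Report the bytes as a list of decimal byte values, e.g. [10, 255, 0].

[162, 230, 254, 47, 121, 104, 31, 134, 17]

First, E_a ⊕ E_b = (M1 ⊕ K) ⊕ (M2 ⊕ K) = M1 ⊕ M2, so the key drops out. Then M2 = (M1 ⊕ M2) ⊕ M1 over the first 9 bytes.
byte 0: (8a XOR 5b) XOR 73 = d1 XOR 73 = a2
byte 1: (ae XOR 3c) XOR 74 = 92 XOR 74 = e6
byte 2: (66 XOR f9) XOR 61 = 9f XOR 61 = fe
byte 3: (7c XOR 27) XOR 74 = 5b XOR 74 = 2f
byte 4: (4b XOR 47) XOR 75 = 0c XOR 75 = 79
byte 5: (0f XOR 14) XOR 73 = 1b XOR 73 = 68
byte 6: (f8 XOR c7) XOR 20 = 3f XOR 20 = 1f
byte 7: (44 XOR a6) XOR 64 = e2 XOR 64 = 86
byte 8: (3d XOR 1a) XOR 36 = 27 XOR 36 = 11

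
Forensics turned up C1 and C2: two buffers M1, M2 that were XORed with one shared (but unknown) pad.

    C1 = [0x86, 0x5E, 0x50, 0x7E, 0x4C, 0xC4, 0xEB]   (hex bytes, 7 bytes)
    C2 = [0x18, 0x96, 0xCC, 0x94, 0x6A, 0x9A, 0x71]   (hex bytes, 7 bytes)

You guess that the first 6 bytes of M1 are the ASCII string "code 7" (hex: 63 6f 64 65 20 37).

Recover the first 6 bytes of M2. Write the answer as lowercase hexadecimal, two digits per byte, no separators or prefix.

fda7f88f0669

First, C1 ⊕ C2 = (M1 ⊕ K) ⊕ (M2 ⊕ K) = M1 ⊕ M2, so the key drops out. Then M2 = (M1 ⊕ M2) ⊕ M1 over the first 6 bytes.
byte 0: (86 ^ 18) ^ 63 = 9e ^ 63 = fd
byte 1: (5e ^ 96) ^ 6f = c8 ^ 6f = a7
byte 2: (50 ^ cc) ^ 64 = 9c ^ 64 = f8
byte 3: (7e ^ 94) ^ 65 = ea ^ 65 = 8f
byte 4: (4c ^ 6a) ^ 20 = 26 ^ 20 = 06
byte 5: (c4 ^ 9a) ^ 37 = 5e ^ 37 = 69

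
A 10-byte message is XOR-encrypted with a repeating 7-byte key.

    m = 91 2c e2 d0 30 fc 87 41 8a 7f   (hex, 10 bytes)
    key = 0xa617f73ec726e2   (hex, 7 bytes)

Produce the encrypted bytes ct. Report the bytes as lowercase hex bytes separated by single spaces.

The 7-byte key repeats, so the effective keystream is a6 17 f7 3e c7 26 e2 a6 17 f7.
byte 0: 91 XOR a6 = 37
byte 1: 2c XOR 17 = 3b
byte 2: e2 XOR f7 = 15
byte 3: d0 XOR 3e = ee
byte 4: 30 XOR c7 = f7
byte 5: fc XOR 26 = da
byte 6: 87 XOR e2 = 65
byte 7: 41 XOR a6 = e7
byte 8: 8a XOR 17 = 9d
byte 9: 7f XOR f7 = 88

37 3b 15 ee f7 da 65 e7 9d 88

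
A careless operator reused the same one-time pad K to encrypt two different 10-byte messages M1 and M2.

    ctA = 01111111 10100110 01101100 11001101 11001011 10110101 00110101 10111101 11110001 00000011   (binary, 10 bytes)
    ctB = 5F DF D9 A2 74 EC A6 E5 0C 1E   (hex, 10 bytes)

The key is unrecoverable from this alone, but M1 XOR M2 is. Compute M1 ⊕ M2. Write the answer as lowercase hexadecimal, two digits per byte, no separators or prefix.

ctA ⊕ ctB = (M1 ⊕ K) ⊕ (M2 ⊕ K) = M1 ⊕ M2 — the shared key cancels under XOR.
127 ⊕  95 =  32
166 ⊕ 223 = 121
108 ⊕ 217 = 181
205 ⊕ 162 = 111
203 ⊕ 116 = 191
181 ⊕ 236 =  89
 53 ⊕ 166 = 147
189 ⊕ 229 =  88
241 ⊕  12 = 253
  3 ⊕  30 =  29

2079b56fbf599358fd1d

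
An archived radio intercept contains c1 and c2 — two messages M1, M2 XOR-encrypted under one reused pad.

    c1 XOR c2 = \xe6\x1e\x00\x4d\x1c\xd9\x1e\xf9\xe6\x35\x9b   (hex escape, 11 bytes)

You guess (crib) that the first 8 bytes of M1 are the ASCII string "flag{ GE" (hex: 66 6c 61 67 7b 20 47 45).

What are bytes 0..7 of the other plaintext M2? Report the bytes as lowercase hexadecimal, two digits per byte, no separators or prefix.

Since c1 ⊕ c2 = M1 ⊕ M2, XORing with the guessed M1 bytes yields the corresponding M2 bytes: M2 = (c1 ⊕ c2) ⊕ M1.
byte 0: 11100110 ^ 01100110 = 10000000
byte 1: 00011110 ^ 01101100 = 01110010
byte 2: 00000000 ^ 01100001 = 01100001
byte 3: 01001101 ^ 01100111 = 00101010
byte 4: 00011100 ^ 01111011 = 01100111
byte 5: 11011001 ^ 00100000 = 11111001
byte 6: 00011110 ^ 01000111 = 01011001
byte 7: 11111001 ^ 01000101 = 10111100

8072612a67f959bc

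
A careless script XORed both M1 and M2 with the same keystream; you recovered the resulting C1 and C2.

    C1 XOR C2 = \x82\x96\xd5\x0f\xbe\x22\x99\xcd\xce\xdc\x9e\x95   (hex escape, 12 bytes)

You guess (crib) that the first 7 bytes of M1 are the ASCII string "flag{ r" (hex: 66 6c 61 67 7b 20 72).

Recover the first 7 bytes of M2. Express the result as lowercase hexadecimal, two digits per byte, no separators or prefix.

e4fab468c502eb

Since C1 ⊕ C2 = M1 ⊕ M2, XORing with the guessed M1 bytes yields the corresponding M2 bytes: M2 = (C1 ⊕ C2) ⊕ M1.
82 xor 66 = e4
96 xor 6c = fa
d5 xor 61 = b4
0f xor 67 = 68
be xor 7b = c5
22 xor 20 = 02
99 xor 72 = eb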